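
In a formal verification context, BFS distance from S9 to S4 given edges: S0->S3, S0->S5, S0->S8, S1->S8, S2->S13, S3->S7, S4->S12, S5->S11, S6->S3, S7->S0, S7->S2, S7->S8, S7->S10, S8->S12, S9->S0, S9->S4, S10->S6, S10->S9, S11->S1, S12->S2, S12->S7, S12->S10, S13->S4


BFS layer-by-layer from S9:
  dist 0: {S9}
  dist 1: {S0, S4}
  -> S4 reached at distance 1
Shortest path length = 1

1


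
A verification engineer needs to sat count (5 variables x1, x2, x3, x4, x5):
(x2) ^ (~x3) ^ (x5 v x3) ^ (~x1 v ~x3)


CNF with 4 clauses over 5 vars (32 assignments).
An assignment satisfies CNF iff every clause has >=1 true literal.
Check each row (bits = x1,x2,x3,x4,x5; clause T/F shown):
  row 0 [00000]: clauses=FTFT -> 0
  row 1 [00001]: clauses=FTTT -> 0
  row 2 [00010]: clauses=FTFT -> 0
  row 3 [00011]: clauses=FTTT -> 0
  row 4 [00100]: clauses=FFTT -> 0
  row 5 [00101]: clauses=FFTT -> 0
  row 6 [00110]: clauses=FFTT -> 0
  row 7 [00111]: clauses=FFTT -> 0
  row 8 [01000]: clauses=TTFT -> 0
  row 9 [01001]: clauses=TTTT -> 1
  row 10 [01010]: clauses=TTFT -> 0
  row 11 [01011]: clauses=TTTT -> 1
  row 12 [01100]: clauses=TFTT -> 0
  row 13 [01101]: clauses=TFTT -> 0
  row 14 [01110]: clauses=TFTT -> 0
  row 15 [01111]: clauses=TFTT -> 0
  row 16 [10000]: clauses=FTFT -> 0
  row 17 [10001]: clauses=FTTT -> 0
  row 18 [10010]: clauses=FTFT -> 0
  row 19 [10011]: clauses=FTTT -> 0
  row 20 [10100]: clauses=FFTF -> 0
  row 21 [10101]: clauses=FFTF -> 0
  row 22 [10110]: clauses=FFTF -> 0
  row 23 [10111]: clauses=FFTF -> 0
  row 24 [11000]: clauses=TTFT -> 0
  row 25 [11001]: clauses=TTTT -> 1
  row 26 [11010]: clauses=TTFT -> 0
  row 27 [11011]: clauses=TTTT -> 1
  row 28 [11100]: clauses=TFTF -> 0
  row 29 [11101]: clauses=TFTF -> 0
  row 30 [11110]: clauses=TFTF -> 0
  row 31 [11111]: clauses=TFTF -> 0
Full result column, 8 rows per line (x1,x2 fixed per line; x3,x4,x5 runs 000..111 left to right):
  rows 0-7 [x1,x2=00]: 00000000  (ones: 0)
  rows 8-15 [x1,x2=01]: 01010000  (ones: 2)
  rows 16-23 [x1,x2=10]: 00000000  (ones: 0)
  rows 24-31 [x1,x2=11]: 01010000  (ones: 2)
Satisfying assignments = 0+2+0+2 = 4

4


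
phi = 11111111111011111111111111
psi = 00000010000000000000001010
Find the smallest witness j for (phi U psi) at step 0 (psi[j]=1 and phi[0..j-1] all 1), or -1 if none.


(phi U psi) at 0: need smallest j with psi[j]=1 and phi[i]=1 for all i in [0,j).
Scan from step 0:
  step 0: phi=1, psi=0 -> continue
  step 1: phi=1, psi=0 -> continue
  step 2: phi=1, psi=0 -> continue
  step 3: phi=1, psi=0 -> continue
  step 6: psi=1 and phi held for [0,6) -> witness found
Witness step = 6

6


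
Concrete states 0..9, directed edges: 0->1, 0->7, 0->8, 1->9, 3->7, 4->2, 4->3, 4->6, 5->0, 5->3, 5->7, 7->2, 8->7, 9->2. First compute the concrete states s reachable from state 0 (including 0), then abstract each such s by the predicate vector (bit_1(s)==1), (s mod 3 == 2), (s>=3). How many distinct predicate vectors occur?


BFS from 0:
Concrete reachable: {0, 1, 2, 7, 8, 9}
Abstract via predicates (bit_1(s)==1), (s mod 3 == 2), (s>=3):
  (0,0,0) <- {0, 1}
  (0,0,1) <- {9}
  (0,1,1) <- {8}
  (1,0,1) <- {7}
  (1,1,0) <- {2}
Distinct abstract states = 5

5


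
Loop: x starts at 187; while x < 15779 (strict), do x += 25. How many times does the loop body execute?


Step 1: x goes from 187 toward 15779 by 25; the body runs while x<15779, so iterations = ceil((bound-start)/step)
Step 2: Distance=15592
Step 3: ceil(15592/25)=624

624


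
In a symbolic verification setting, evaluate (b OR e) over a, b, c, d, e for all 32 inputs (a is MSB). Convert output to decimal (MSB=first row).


Formula: (b OR e) over a, b, c, d, e (32 rows)
Evaluate each row (bits = a,b,c,d,e, MSB first):
  row 0 [00000]: (0 OR 0) -> 0
  row 1 [00001]: (0 OR 1) -> 1
  row 2 [00010]: (0 OR 0) -> 0
  row 3 [00011]: (0 OR 1) -> 1
  row 4 [00100]: (0 OR 0) -> 0
  row 5 [00101]: (0 OR 1) -> 1
  row 6 [00110]: (0 OR 0) -> 0
  row 7 [00111]: (0 OR 1) -> 1
  row 8 [01000]: (1 OR 0) -> 1
  row 9 [01001]: (1 OR 1) -> 1
  row 10 [01010]: (1 OR 0) -> 1
  row 11 [01011]: (1 OR 1) -> 1
  row 12 [01100]: (1 OR 0) -> 1
  row 13 [01101]: (1 OR 1) -> 1
  row 14 [01110]: (1 OR 0) -> 1
  row 15 [01111]: (1 OR 1) -> 1
  row 16 [10000]: (0 OR 0) -> 0
  row 17 [10001]: (0 OR 1) -> 1
  row 18 [10010]: (0 OR 0) -> 0
  row 19 [10011]: (0 OR 1) -> 1
  row 20 [10100]: (0 OR 0) -> 0
  row 21 [10101]: (0 OR 1) -> 1
  row 22 [10110]: (0 OR 0) -> 0
  row 23 [10111]: (0 OR 1) -> 1
  row 24 [11000]: (1 OR 0) -> 1
  row 25 [11001]: (1 OR 1) -> 1
  row 26 [11010]: (1 OR 0) -> 1
  row 27 [11011]: (1 OR 1) -> 1
  row 28 [11100]: (1 OR 0) -> 1
  row 29 [11101]: (1 OR 1) -> 1
  row 30 [11110]: (1 OR 0) -> 1
  row 31 [11111]: (1 OR 1) -> 1
Full result column, 4 rows per line (a,b,c fixed per line; d,e runs 00..11 left to right):
  rows 0-3 [a,b,c=000]: 0101  = hex 5
  rows 4-7 [a,b,c=001]: 0101  = hex 5
  rows 8-11 [a,b,c=010]: 1111  = hex F
  rows 12-15 [a,b,c=011]: 1111  = hex F
  rows 16-19 [a,b,c=100]: 0101  = hex 5
  rows 20-23 [a,b,c=101]: 0101  = hex 5
  rows 24-27 [a,b,c=110]: 1111  = hex F
  rows 28-31 [a,b,c=111]: 1111  = hex F
Output column (row 0 .. row 31) = 01010101111111110101010111111111
Output column grouped in 4s = 0101 0101 1111 1111 0101 0101 1111 1111 = 0x55FF55FF
Convert to decimal digit by digit (value = value*16 + digit):
  5 -> 5
  5*16 + 5 = 85
  85*16 + 15 (F) = 1375
  1375*16 + 15 (F) = 22015
  22015*16 + 5 = 352245
  352245*16 + 5 = 5635925
  5635925*16 + 15 (F) = 90174815
  90174815*16 + 15 (F) = 1442797055
Decimal = 1442797055

1442797055


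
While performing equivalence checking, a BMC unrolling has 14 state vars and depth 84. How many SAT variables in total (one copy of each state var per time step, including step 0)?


BMC unrolls to depth k, creating one copy of each state var for steps 0..k.
Step count = 84 + 1 = 85 (steps 0 through 84)
Vars per step = 14
Total = 14 * 85 = 1190

1190


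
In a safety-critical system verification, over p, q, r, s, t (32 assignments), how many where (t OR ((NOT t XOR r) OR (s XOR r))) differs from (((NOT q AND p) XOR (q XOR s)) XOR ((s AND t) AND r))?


F1 = (t OR ((NOT t XOR r) OR (s XOR r)))
F2 = (((NOT q AND p) XOR (q XOR s)) XOR ((s AND t) AND r))
Evaluate both on each of 32 rows (bits = p,q,r,s,t):
  row 0 [00000]: F1=1 F2=0 (differ) -> 1
  row 1 [00001]: F1=1 F2=0 (differ) -> 1
  row 2 [00010]: F1=1 F2=1 -> 0
  row 3 [00011]: F1=1 F2=1 -> 0
  row 4 [00100]: F1=1 F2=0 (differ) -> 1
  row 5 [00101]: F1=1 F2=0 (differ) -> 1
  row 6 [00110]: F1=0 F2=1 (differ) -> 1
  row 7 [00111]: F1=1 F2=0 (differ) -> 1
  row 8 [01000]: F1=1 F2=1 -> 0
  row 9 [01001]: F1=1 F2=1 -> 0
  row 10 [01010]: F1=1 F2=0 (differ) -> 1
  row 11 [01011]: F1=1 F2=0 (differ) -> 1
  row 12 [01100]: F1=1 F2=1 -> 0
  row 13 [01101]: F1=1 F2=1 -> 0
  row 14 [01110]: F1=0 F2=0 -> 0
  row 15 [01111]: F1=1 F2=1 -> 0
  row 16 [10000]: F1=1 F2=1 -> 0
  row 17 [10001]: F1=1 F2=1 -> 0
  row 18 [10010]: F1=1 F2=0 (differ) -> 1
  row 19 [10011]: F1=1 F2=0 (differ) -> 1
  row 20 [10100]: F1=1 F2=1 -> 0
  row 21 [10101]: F1=1 F2=1 -> 0
  row 22 [10110]: F1=0 F2=0 -> 0
  row 23 [10111]: F1=1 F2=1 -> 0
  row 24 [11000]: F1=1 F2=1 -> 0
  row 25 [11001]: F1=1 F2=1 -> 0
  row 26 [11010]: F1=1 F2=0 (differ) -> 1
  row 27 [11011]: F1=1 F2=0 (differ) -> 1
  row 28 [11100]: F1=1 F2=1 -> 0
  row 29 [11101]: F1=1 F2=1 -> 0
  row 30 [11110]: F1=0 F2=0 -> 0
  row 31 [11111]: F1=1 F2=1 -> 0
Full result column, 8 rows per line (p,q fixed per line; r,s,t runs 000..111 left to right):
  rows 0-7 [p,q=00]: 11001111  (ones: 6)
  rows 8-15 [p,q=01]: 00110000  (ones: 2)
  rows 16-23 [p,q=10]: 00110000  (ones: 2)
  rows 24-31 [p,q=11]: 00110000  (ones: 2)
Disagreements = 6+2+2+2 = 12

12


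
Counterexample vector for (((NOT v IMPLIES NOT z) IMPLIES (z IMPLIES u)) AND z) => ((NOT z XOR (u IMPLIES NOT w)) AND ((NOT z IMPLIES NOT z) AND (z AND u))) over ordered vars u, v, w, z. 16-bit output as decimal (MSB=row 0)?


F1 = (((NOT v IMPLIES NOT z) IMPLIES (z IMPLIES u)) AND z)
F2 = ((NOT z XOR (u IMPLIES NOT w)) AND ((NOT z IMPLIES NOT z) AND (z AND u)))
Counterexample to F1=>F2 is where F1=1 and F2=0.
Evaluate each row (bits = u,v,w,z, MSB first):
  row 0 [0000]: F1=0 F2=0 -> F1&~F2 -> 0
  row 1 [0001]: F1=1 F2=0 -> F1&~F2 -> 1
  row 2 [0010]: F1=0 F2=0 -> F1&~F2 -> 0
  row 3 [0011]: F1=1 F2=0 -> F1&~F2 -> 1
  row 4 [0100]: F1=0 F2=0 -> F1&~F2 -> 0
  row 5 [0101]: F1=0 F2=0 -> F1&~F2 -> 0
  row 6 [0110]: F1=0 F2=0 -> F1&~F2 -> 0
  row 7 [0111]: F1=0 F2=0 -> F1&~F2 -> 0
  row 8 [1000]: F1=0 F2=0 -> F1&~F2 -> 0
  row 9 [1001]: F1=1 F2=1 -> F1&~F2 -> 0
  row 10 [1010]: F1=0 F2=0 -> F1&~F2 -> 0
  row 11 [1011]: F1=1 F2=0 -> F1&~F2 -> 1
  row 12 [1100]: F1=0 F2=0 -> F1&~F2 -> 0
  row 13 [1101]: F1=1 F2=1 -> F1&~F2 -> 0
  row 14 [1110]: F1=0 F2=0 -> F1&~F2 -> 0
  row 15 [1111]: F1=1 F2=0 -> F1&~F2 -> 1
Full result column, 4 rows per line (u,v fixed per line; w,z runs 00..11 left to right):
  rows 0-3 [u,v=00]: 0101  = hex 5
  rows 4-7 [u,v=01]: 0000  = hex 0
  rows 8-11 [u,v=10]: 0001  = hex 1
  rows 12-15 [u,v=11]: 0001  = hex 1
Counterexample vector (row 0 .. row 15) = 0101000000010001
Output column grouped in 4s = 0101 0000 0001 0001 = 0x5011
Convert to decimal digit by digit (value = value*16 + digit):
  5 -> 5
  5*16 + 0 = 80
  80*16 + 1 = 1281
  1281*16 + 1 = 20497
Decimal = 20497

20497


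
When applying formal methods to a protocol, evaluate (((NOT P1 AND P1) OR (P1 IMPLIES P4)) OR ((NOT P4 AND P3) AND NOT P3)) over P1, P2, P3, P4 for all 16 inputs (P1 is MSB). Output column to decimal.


Formula: (((NOT P1 AND P1) OR (P1 IMPLIES P4)) OR ((NOT P4 AND P3) AND NOT P3)) over P1, P2, P3, P4 (16 rows)
Evaluate each row (bits = P1,P2,P3,P4, MSB first):
  row 0 [0000]: (((NOT 0 AND 0) OR (0 IMPLIES 0)) OR ((NOT 0 AND 0) AND NOT 0)) -> 1
  row 1 [0001]: (((NOT 0 AND 0) OR (0 IMPLIES 1)) OR ((NOT 1 AND 0) AND NOT 0)) -> 1
  row 2 [0010]: (((NOT 0 AND 0) OR (0 IMPLIES 0)) OR ((NOT 0 AND 1) AND NOT 1)) -> 1
  row 3 [0011]: (((NOT 0 AND 0) OR (0 IMPLIES 1)) OR ((NOT 1 AND 1) AND NOT 1)) -> 1
  row 4 [0100]: (((NOT 0 AND 0) OR (0 IMPLIES 0)) OR ((NOT 0 AND 0) AND NOT 0)) -> 1
  row 5 [0101]: (((NOT 0 AND 0) OR (0 IMPLIES 1)) OR ((NOT 1 AND 0) AND NOT 0)) -> 1
  row 6 [0110]: (((NOT 0 AND 0) OR (0 IMPLIES 0)) OR ((NOT 0 AND 1) AND NOT 1)) -> 1
  row 7 [0111]: (((NOT 0 AND 0) OR (0 IMPLIES 1)) OR ((NOT 1 AND 1) AND NOT 1)) -> 1
  row 8 [1000]: (((NOT 1 AND 1) OR (1 IMPLIES 0)) OR ((NOT 0 AND 0) AND NOT 0)) -> 0
  row 9 [1001]: (((NOT 1 AND 1) OR (1 IMPLIES 1)) OR ((NOT 1 AND 0) AND NOT 0)) -> 1
  row 10 [1010]: (((NOT 1 AND 1) OR (1 IMPLIES 0)) OR ((NOT 0 AND 1) AND NOT 1)) -> 0
  row 11 [1011]: (((NOT 1 AND 1) OR (1 IMPLIES 1)) OR ((NOT 1 AND 1) AND NOT 1)) -> 1
  row 12 [1100]: (((NOT 1 AND 1) OR (1 IMPLIES 0)) OR ((NOT 0 AND 0) AND NOT 0)) -> 0
  row 13 [1101]: (((NOT 1 AND 1) OR (1 IMPLIES 1)) OR ((NOT 1 AND 0) AND NOT 0)) -> 1
  row 14 [1110]: (((NOT 1 AND 1) OR (1 IMPLIES 0)) OR ((NOT 0 AND 1) AND NOT 1)) -> 0
  row 15 [1111]: (((NOT 1 AND 1) OR (1 IMPLIES 1)) OR ((NOT 1 AND 1) AND NOT 1)) -> 1
Full result column, 4 rows per line (P1,P2 fixed per line; P3,P4 runs 00..11 left to right):
  rows 0-3 [P1,P2=00]: 1111  = hex F
  rows 4-7 [P1,P2=01]: 1111  = hex F
  rows 8-11 [P1,P2=10]: 0101  = hex 5
  rows 12-15 [P1,P2=11]: 0101  = hex 5
Output column (row 0 .. row 15) = 1111111101010101
Output column grouped in 4s = 1111 1111 0101 0101 = 0xFF55
Convert to decimal digit by digit (value = value*16 + digit):
  F -> 15
  15*16 + 15 (F) = 255
  255*16 + 5 = 4085
  4085*16 + 5 = 65365
Decimal = 65365

65365


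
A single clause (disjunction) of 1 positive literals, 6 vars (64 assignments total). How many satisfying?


Step 1: Total=2^6=64
Step 2: Unsat when all 1 false: 2^5=32
Step 3: Sat=64-32=32

32


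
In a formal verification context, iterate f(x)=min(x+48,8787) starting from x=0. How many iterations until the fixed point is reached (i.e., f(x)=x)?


Step 1: x=0, cap=8787, increment=48
Step 2: x grows by 48 each step until capped at 8787; fixed point is x=8787
Step 3: iterations = ceil(8787/48) = 184

184


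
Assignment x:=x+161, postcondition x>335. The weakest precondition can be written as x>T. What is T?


Formula: wp(x:=E, P) = P[E/x] (substitute E for x in postcondition)
Step 1: Postcondition: x>335
Step 2: Substitute x+161 for x: x+161>335
Step 3: Solve for x: x > 335-161 = 174

174


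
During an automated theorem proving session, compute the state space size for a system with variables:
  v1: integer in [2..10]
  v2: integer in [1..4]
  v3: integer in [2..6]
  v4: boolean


State space = product of domain sizes of all variables.
Domain sizes:
  v1 (integer in [2..10]): 9
  v2 (integer in [1..4]): 4
  v3 (integer in [2..6]): 5
  v4 (boolean): 2
Product = 9 * 4 * 5 * 2 = 360

360


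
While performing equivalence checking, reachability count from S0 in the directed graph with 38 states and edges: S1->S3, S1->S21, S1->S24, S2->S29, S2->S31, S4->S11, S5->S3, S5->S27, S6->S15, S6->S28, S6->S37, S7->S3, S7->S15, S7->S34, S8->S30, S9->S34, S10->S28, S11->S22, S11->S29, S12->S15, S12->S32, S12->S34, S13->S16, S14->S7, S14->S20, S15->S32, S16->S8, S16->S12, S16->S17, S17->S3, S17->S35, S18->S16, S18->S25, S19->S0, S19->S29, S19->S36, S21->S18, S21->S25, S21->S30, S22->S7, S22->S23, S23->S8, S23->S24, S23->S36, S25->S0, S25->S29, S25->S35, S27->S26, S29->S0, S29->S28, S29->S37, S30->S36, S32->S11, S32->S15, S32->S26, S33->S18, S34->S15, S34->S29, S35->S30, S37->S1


BFS from S0:
  layer 0: {S0}
Reachable set: {S0}
Count = 1

1


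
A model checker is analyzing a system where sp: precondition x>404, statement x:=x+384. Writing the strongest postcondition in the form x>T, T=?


Formula: sp(P, x:=E) = exists old_x. (x = E[old_x/x]) AND P[old_x/x] (old_x is the value of x before the assignment; eliminate old_x by solving x = E[old_x/x] for old_x)
Step 1: Precondition P: x>404, i.e. old_x > 404
Step 2: Assignment gives x = old_x + 384, so old_x = x - 384
Step 3: Substitute into P: x - 384 > 404
Step 4: Simplify: x > 404+384 = 788

788


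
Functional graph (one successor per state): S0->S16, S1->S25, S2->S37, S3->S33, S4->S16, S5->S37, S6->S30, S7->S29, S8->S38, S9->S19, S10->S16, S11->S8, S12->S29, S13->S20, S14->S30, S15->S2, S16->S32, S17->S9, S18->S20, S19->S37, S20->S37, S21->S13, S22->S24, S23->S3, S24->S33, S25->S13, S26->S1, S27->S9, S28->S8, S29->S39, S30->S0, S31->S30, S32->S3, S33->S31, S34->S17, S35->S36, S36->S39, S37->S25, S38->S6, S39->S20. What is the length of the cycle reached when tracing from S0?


Trace from S0 until a state repeats:
  S0 -> S16 -> S32 -> S3 -> S33 -> S31 -> S30 -> S0
S0 first seen at step 0, revisited at step 7.
Cycle length = 7 - 0 = 7

7


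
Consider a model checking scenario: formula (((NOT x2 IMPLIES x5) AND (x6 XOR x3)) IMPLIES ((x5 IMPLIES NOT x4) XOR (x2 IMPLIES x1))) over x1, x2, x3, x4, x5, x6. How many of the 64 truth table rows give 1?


Formula: (((NOT x2 IMPLIES x5) AND (x6 XOR x3)) IMPLIES ((x5 IMPLIES NOT x4) XOR (x2 IMPLIES x1))) over 6 vars (64 rows)
Evaluate each row (x1, x2, x3, x4, x5, x6 as bits, MSB first):
  row 0 [000000]: (((NOT 0 IMPLIES 0) AND (0 XOR 0)) IMPLIES ((0 IMPLIES NOT 0) XOR (0 IMPLIES 0))) -> 1
  row 1 [000001]: (((NOT 0 IMPLIES 0) AND (1 XOR 0)) IMPLIES ((0 IMPLIES NOT 0) XOR (0 IMPLIES 0))) -> 1
  row 2 [000010]: (((NOT 0 IMPLIES 1) AND (0 XOR 0)) IMPLIES ((1 IMPLIES NOT 0) XOR (0 IMPLIES 0))) -> 1
  row 3 [000011]: (((NOT 0 IMPLIES 1) AND (1 XOR 0)) IMPLIES ((1 IMPLIES NOT 0) XOR (0 IMPLIES 0))) -> 0
  row 4 [000100]: (((NOT 0 IMPLIES 0) AND (0 XOR 0)) IMPLIES ((0 IMPLIES NOT 1) XOR (0 IMPLIES 0))) -> 1
  (every remaining row is evaluated the same way; all 64 results are listed next)
Full result column, 8 rows per line (x1,x2,x3 fixed per line; x4,x5,x6 runs 000..111 left to right):
  rows 0-7 [x1,x2,x3=000]: 11101111  (ones: 7)
  rows 8-15 [x1,x2,x3=001]: 11011111  (ones: 7)
  rows 16-23 [x1,x2,x3=010]: 11111110  (ones: 7)
  rows 24-31 [x1,x2,x3=011]: 11111101  (ones: 7)
  rows 32-39 [x1,x2,x3=100]: 11101111  (ones: 7)
  rows 40-47 [x1,x2,x3=101]: 11011111  (ones: 7)
  rows 48-55 [x1,x2,x3=110]: 10101011  (ones: 5)
  rows 56-63 [x1,x2,x3=111]: 01010111  (ones: 5)
Count of 1-rows = 7+7+7+7+7+7+5+5 = 52

52


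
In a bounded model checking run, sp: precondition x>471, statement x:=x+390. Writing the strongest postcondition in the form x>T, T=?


Formula: sp(P, x:=E) = exists old_x. (x = E[old_x/x]) AND P[old_x/x] (old_x is the value of x before the assignment; eliminate old_x by solving x = E[old_x/x] for old_x)
Step 1: Precondition P: x>471, i.e. old_x > 471
Step 2: Assignment gives x = old_x + 390, so old_x = x - 390
Step 3: Substitute into P: x - 390 > 471
Step 4: Simplify: x > 471+390 = 861

861


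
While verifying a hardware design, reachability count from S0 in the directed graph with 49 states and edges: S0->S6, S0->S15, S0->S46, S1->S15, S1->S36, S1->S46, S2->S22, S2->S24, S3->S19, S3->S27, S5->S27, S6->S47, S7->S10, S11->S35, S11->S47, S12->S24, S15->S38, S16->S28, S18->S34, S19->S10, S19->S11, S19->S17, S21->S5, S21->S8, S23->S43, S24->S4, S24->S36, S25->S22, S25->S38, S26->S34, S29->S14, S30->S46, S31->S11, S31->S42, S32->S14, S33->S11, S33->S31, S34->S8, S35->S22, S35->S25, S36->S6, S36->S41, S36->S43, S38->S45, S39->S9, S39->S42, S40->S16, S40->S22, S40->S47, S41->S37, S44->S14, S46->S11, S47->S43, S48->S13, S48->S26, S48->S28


BFS from S0:
  layer 0: {S0}
  layer 1: {S6, S15, S46}
  layer 2: {S11, S38, S47}
  layer 3: {S35, S43, S45}
  layer 4: {S22, S25}
Reachable set: {S0, S6, S11, S15, S22, S25, S35, S38, S43, S45, S46, S47}
Count = 12

12


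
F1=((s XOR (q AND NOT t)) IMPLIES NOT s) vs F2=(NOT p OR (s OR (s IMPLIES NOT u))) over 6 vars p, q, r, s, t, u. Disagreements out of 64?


F1 = ((s XOR (q AND NOT t)) IMPLIES NOT s)
F2 = (NOT p OR (s OR (s IMPLIES NOT u)))
Evaluate both on each of 64 rows (bits = p,q,r,s,t,u):
  row 0 [000000]: F1=1 F2=1 -> 0
  row 1 [000001]: F1=1 F2=1 -> 0
  row 2 [000010]: F1=1 F2=1 -> 0
  row 3 [000011]: F1=1 F2=1 -> 0
  row 4 [000100]: F1=0 F2=1 (differ) -> 1
  (every remaining row is evaluated the same way; all 64 results are listed next)
Full result column, 8 rows per line (p,q,r fixed per line; s,t,u runs 000..111 left to right):
  rows 0-7 [p,q,r=000]: 00001111  (ones: 4)
  rows 8-15 [p,q,r=001]: 00001111  (ones: 4)
  rows 16-23 [p,q,r=010]: 00000011  (ones: 2)
  rows 24-31 [p,q,r=011]: 00000011  (ones: 2)
  rows 32-39 [p,q,r=100]: 00001111  (ones: 4)
  rows 40-47 [p,q,r=101]: 00001111  (ones: 4)
  rows 48-55 [p,q,r=110]: 00000011  (ones: 2)
  rows 56-63 [p,q,r=111]: 00000011  (ones: 2)
Disagreements = 4+4+2+2+4+4+2+2 = 24

24


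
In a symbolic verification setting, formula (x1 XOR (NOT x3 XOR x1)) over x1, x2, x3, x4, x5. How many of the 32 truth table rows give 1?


Formula: (x1 XOR (NOT x3 XOR x1)) over 5 vars (32 rows)
Evaluate each row (x1, x2, x3, x4, x5 as bits, MSB first):
  row 0 [00000]: (0 XOR (NOT 0 XOR 0)) -> 1
  row 1 [00001]: (0 XOR (NOT 0 XOR 0)) -> 1
  row 2 [00010]: (0 XOR (NOT 0 XOR 0)) -> 1
  row 3 [00011]: (0 XOR (NOT 0 XOR 0)) -> 1
  row 4 [00100]: (0 XOR (NOT 1 XOR 0)) -> 0
  row 5 [00101]: (0 XOR (NOT 1 XOR 0)) -> 0
  row 6 [00110]: (0 XOR (NOT 1 XOR 0)) -> 0
  row 7 [00111]: (0 XOR (NOT 1 XOR 0)) -> 0
  row 8 [01000]: (0 XOR (NOT 0 XOR 0)) -> 1
  row 9 [01001]: (0 XOR (NOT 0 XOR 0)) -> 1
  row 10 [01010]: (0 XOR (NOT 0 XOR 0)) -> 1
  row 11 [01011]: (0 XOR (NOT 0 XOR 0)) -> 1
  row 12 [01100]: (0 XOR (NOT 1 XOR 0)) -> 0
  row 13 [01101]: (0 XOR (NOT 1 XOR 0)) -> 0
  row 14 [01110]: (0 XOR (NOT 1 XOR 0)) -> 0
  row 15 [01111]: (0 XOR (NOT 1 XOR 0)) -> 0
  row 16 [10000]: (1 XOR (NOT 0 XOR 1)) -> 1
  row 17 [10001]: (1 XOR (NOT 0 XOR 1)) -> 1
  row 18 [10010]: (1 XOR (NOT 0 XOR 1)) -> 1
  row 19 [10011]: (1 XOR (NOT 0 XOR 1)) -> 1
  row 20 [10100]: (1 XOR (NOT 1 XOR 1)) -> 0
  row 21 [10101]: (1 XOR (NOT 1 XOR 1)) -> 0
  row 22 [10110]: (1 XOR (NOT 1 XOR 1)) -> 0
  row 23 [10111]: (1 XOR (NOT 1 XOR 1)) -> 0
  row 24 [11000]: (1 XOR (NOT 0 XOR 1)) -> 1
  row 25 [11001]: (1 XOR (NOT 0 XOR 1)) -> 1
  row 26 [11010]: (1 XOR (NOT 0 XOR 1)) -> 1
  row 27 [11011]: (1 XOR (NOT 0 XOR 1)) -> 1
  row 28 [11100]: (1 XOR (NOT 1 XOR 1)) -> 0
  row 29 [11101]: (1 XOR (NOT 1 XOR 1)) -> 0
  row 30 [11110]: (1 XOR (NOT 1 XOR 1)) -> 0
  row 31 [11111]: (1 XOR (NOT 1 XOR 1)) -> 0
Full result column, 8 rows per line (x1,x2 fixed per line; x3,x4,x5 runs 000..111 left to right):
  rows 0-7 [x1,x2=00]: 11110000  (ones: 4)
  rows 8-15 [x1,x2=01]: 11110000  (ones: 4)
  rows 16-23 [x1,x2=10]: 11110000  (ones: 4)
  rows 24-31 [x1,x2=11]: 11110000  (ones: 4)
Count of 1-rows = 4+4+4+4 = 16

16


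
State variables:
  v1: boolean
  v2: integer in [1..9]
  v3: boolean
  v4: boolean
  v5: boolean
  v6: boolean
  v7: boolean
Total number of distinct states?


State space = product of domain sizes of all variables.
Domain sizes:
  v1 (boolean): 2
  v2 (integer in [1..9]): 9
  v3 (boolean): 2
  v4 (boolean): 2
  v5 (boolean): 2
  v6 (boolean): 2
  v7 (boolean): 2
Product = 2 * 9 * 2 * 2 * 2 * 2 * 2 = 576

576


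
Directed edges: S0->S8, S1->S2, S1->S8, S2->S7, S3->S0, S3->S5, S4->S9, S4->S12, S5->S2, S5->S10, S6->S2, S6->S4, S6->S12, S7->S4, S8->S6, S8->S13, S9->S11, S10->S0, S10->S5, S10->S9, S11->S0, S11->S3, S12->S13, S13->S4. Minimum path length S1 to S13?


BFS layer-by-layer from S1:
  dist 0: {S1}
  dist 1: {S2, S8}
  dist 2: {S6, S7, S13}
  -> S13 reached at distance 2
Shortest path length = 2

2


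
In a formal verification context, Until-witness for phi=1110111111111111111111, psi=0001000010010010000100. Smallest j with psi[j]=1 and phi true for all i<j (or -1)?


(phi U psi) at 0: need smallest j with psi[j]=1 and phi[i]=1 for all i in [0,j).
Scan from step 0:
  step 0: phi=1, psi=0 -> continue
  step 1: phi=1, psi=0 -> continue
  step 2: phi=1, psi=0 -> continue
  step 3: psi=1 and phi held for [0,3) -> witness found
Witness step = 3

3


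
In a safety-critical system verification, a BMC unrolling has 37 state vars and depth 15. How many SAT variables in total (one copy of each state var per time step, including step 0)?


BMC unrolls to depth k, creating one copy of each state var for steps 0..k.
Step count = 15 + 1 = 16 (steps 0 through 15)
Vars per step = 37
Total = 37 * 16 = 592

592


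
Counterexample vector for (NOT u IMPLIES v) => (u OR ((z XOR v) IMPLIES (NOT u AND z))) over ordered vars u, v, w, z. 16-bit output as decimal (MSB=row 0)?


F1 = (NOT u IMPLIES v)
F2 = (u OR ((z XOR v) IMPLIES (NOT u AND z)))
Counterexample to F1=>F2 is where F1=1 and F2=0.
Evaluate each row (bits = u,v,w,z, MSB first):
  row 0 [0000]: F1=0 F2=1 -> F1&~F2 -> 0
  row 1 [0001]: F1=0 F2=1 -> F1&~F2 -> 0
  row 2 [0010]: F1=0 F2=1 -> F1&~F2 -> 0
  row 3 [0011]: F1=0 F2=1 -> F1&~F2 -> 0
  row 4 [0100]: F1=1 F2=0 -> F1&~F2 -> 1
  row 5 [0101]: F1=1 F2=1 -> F1&~F2 -> 0
  row 6 [0110]: F1=1 F2=0 -> F1&~F2 -> 1
  row 7 [0111]: F1=1 F2=1 -> F1&~F2 -> 0
  row 8 [1000]: F1=1 F2=1 -> F1&~F2 -> 0
  row 9 [1001]: F1=1 F2=1 -> F1&~F2 -> 0
  row 10 [1010]: F1=1 F2=1 -> F1&~F2 -> 0
  row 11 [1011]: F1=1 F2=1 -> F1&~F2 -> 0
  row 12 [1100]: F1=1 F2=1 -> F1&~F2 -> 0
  row 13 [1101]: F1=1 F2=1 -> F1&~F2 -> 0
  row 14 [1110]: F1=1 F2=1 -> F1&~F2 -> 0
  row 15 [1111]: F1=1 F2=1 -> F1&~F2 -> 0
Full result column, 4 rows per line (u,v fixed per line; w,z runs 00..11 left to right):
  rows 0-3 [u,v=00]: 0000  = hex 0
  rows 4-7 [u,v=01]: 1010  = hex A
  rows 8-11 [u,v=10]: 0000  = hex 0
  rows 12-15 [u,v=11]: 0000  = hex 0
Counterexample vector (row 0 .. row 15) = 0000101000000000
Output column grouped in 4s = 0000 1010 0000 0000 = 0x0A00
Convert to decimal digit by digit (value = value*16 + digit):
  0 -> 0
  0*16 + 10 (A) = 10
  10*16 + 0 = 160
  160*16 + 0 = 2560
Decimal = 2560

2560


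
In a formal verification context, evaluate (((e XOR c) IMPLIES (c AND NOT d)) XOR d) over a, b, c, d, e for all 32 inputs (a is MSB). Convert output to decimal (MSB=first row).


Formula: (((e XOR c) IMPLIES (c AND NOT d)) XOR d) over a, b, c, d, e (32 rows)
Evaluate each row (bits = a,b,c,d,e, MSB first):
  row 0 [00000]: (((0 XOR 0) IMPLIES (0 AND NOT 0)) XOR 0) -> 1
  row 1 [00001]: (((1 XOR 0) IMPLIES (0 AND NOT 0)) XOR 0) -> 0
  row 2 [00010]: (((0 XOR 0) IMPLIES (0 AND NOT 1)) XOR 1) -> 0
  row 3 [00011]: (((1 XOR 0) IMPLIES (0 AND NOT 1)) XOR 1) -> 1
  row 4 [00100]: (((0 XOR 1) IMPLIES (1 AND NOT 0)) XOR 0) -> 1
  row 5 [00101]: (((1 XOR 1) IMPLIES (1 AND NOT 0)) XOR 0) -> 1
  row 6 [00110]: (((0 XOR 1) IMPLIES (1 AND NOT 1)) XOR 1) -> 1
  row 7 [00111]: (((1 XOR 1) IMPLIES (1 AND NOT 1)) XOR 1) -> 0
  row 8 [01000]: (((0 XOR 0) IMPLIES (0 AND NOT 0)) XOR 0) -> 1
  row 9 [01001]: (((1 XOR 0) IMPLIES (0 AND NOT 0)) XOR 0) -> 0
  row 10 [01010]: (((0 XOR 0) IMPLIES (0 AND NOT 1)) XOR 1) -> 0
  row 11 [01011]: (((1 XOR 0) IMPLIES (0 AND NOT 1)) XOR 1) -> 1
  row 12 [01100]: (((0 XOR 1) IMPLIES (1 AND NOT 0)) XOR 0) -> 1
  row 13 [01101]: (((1 XOR 1) IMPLIES (1 AND NOT 0)) XOR 0) -> 1
  row 14 [01110]: (((0 XOR 1) IMPLIES (1 AND NOT 1)) XOR 1) -> 1
  row 15 [01111]: (((1 XOR 1) IMPLIES (1 AND NOT 1)) XOR 1) -> 0
  row 16 [10000]: (((0 XOR 0) IMPLIES (0 AND NOT 0)) XOR 0) -> 1
  row 17 [10001]: (((1 XOR 0) IMPLIES (0 AND NOT 0)) XOR 0) -> 0
  row 18 [10010]: (((0 XOR 0) IMPLIES (0 AND NOT 1)) XOR 1) -> 0
  row 19 [10011]: (((1 XOR 0) IMPLIES (0 AND NOT 1)) XOR 1) -> 1
  row 20 [10100]: (((0 XOR 1) IMPLIES (1 AND NOT 0)) XOR 0) -> 1
  row 21 [10101]: (((1 XOR 1) IMPLIES (1 AND NOT 0)) XOR 0) -> 1
  row 22 [10110]: (((0 XOR 1) IMPLIES (1 AND NOT 1)) XOR 1) -> 1
  row 23 [10111]: (((1 XOR 1) IMPLIES (1 AND NOT 1)) XOR 1) -> 0
  row 24 [11000]: (((0 XOR 0) IMPLIES (0 AND NOT 0)) XOR 0) -> 1
  row 25 [11001]: (((1 XOR 0) IMPLIES (0 AND NOT 0)) XOR 0) -> 0
  row 26 [11010]: (((0 XOR 0) IMPLIES (0 AND NOT 1)) XOR 1) -> 0
  row 27 [11011]: (((1 XOR 0) IMPLIES (0 AND NOT 1)) XOR 1) -> 1
  row 28 [11100]: (((0 XOR 1) IMPLIES (1 AND NOT 0)) XOR 0) -> 1
  row 29 [11101]: (((1 XOR 1) IMPLIES (1 AND NOT 0)) XOR 0) -> 1
  row 30 [11110]: (((0 XOR 1) IMPLIES (1 AND NOT 1)) XOR 1) -> 1
  row 31 [11111]: (((1 XOR 1) IMPLIES (1 AND NOT 1)) XOR 1) -> 0
Full result column, 4 rows per line (a,b,c fixed per line; d,e runs 00..11 left to right):
  rows 0-3 [a,b,c=000]: 1001  = hex 9
  rows 4-7 [a,b,c=001]: 1110  = hex E
  rows 8-11 [a,b,c=010]: 1001  = hex 9
  rows 12-15 [a,b,c=011]: 1110  = hex E
  rows 16-19 [a,b,c=100]: 1001  = hex 9
  rows 20-23 [a,b,c=101]: 1110  = hex E
  rows 24-27 [a,b,c=110]: 1001  = hex 9
  rows 28-31 [a,b,c=111]: 1110  = hex E
Output column (row 0 .. row 31) = 10011110100111101001111010011110
Output column grouped in 4s = 1001 1110 1001 1110 1001 1110 1001 1110 = 0x9E9E9E9E
Convert to decimal digit by digit (value = value*16 + digit):
  9 -> 9
  9*16 + 14 (E) = 158
  158*16 + 9 = 2537
  2537*16 + 14 (E) = 40606
  40606*16 + 9 = 649705
  649705*16 + 14 (E) = 10395294
  10395294*16 + 9 = 166324713
  166324713*16 + 14 (E) = 2661195422
Decimal = 2661195422

2661195422


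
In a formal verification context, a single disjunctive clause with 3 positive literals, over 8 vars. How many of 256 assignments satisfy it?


Step 1: Total=2^8=256
Step 2: Unsat when all 3 false: 2^5=32
Step 3: Sat=256-32=224

224


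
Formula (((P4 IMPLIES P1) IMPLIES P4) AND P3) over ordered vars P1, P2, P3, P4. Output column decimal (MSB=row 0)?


Formula: (((P4 IMPLIES P1) IMPLIES P4) AND P3) over P1, P2, P3, P4 (16 rows)
Evaluate each row (bits = P1,P2,P3,P4, MSB first):
  row 0 [0000]: (((0 IMPLIES 0) IMPLIES 0) AND 0) -> 0
  row 1 [0001]: (((1 IMPLIES 0) IMPLIES 1) AND 0) -> 0
  row 2 [0010]: (((0 IMPLIES 0) IMPLIES 0) AND 1) -> 0
  row 3 [0011]: (((1 IMPLIES 0) IMPLIES 1) AND 1) -> 1
  row 4 [0100]: (((0 IMPLIES 0) IMPLIES 0) AND 0) -> 0
  row 5 [0101]: (((1 IMPLIES 0) IMPLIES 1) AND 0) -> 0
  row 6 [0110]: (((0 IMPLIES 0) IMPLIES 0) AND 1) -> 0
  row 7 [0111]: (((1 IMPLIES 0) IMPLIES 1) AND 1) -> 1
  row 8 [1000]: (((0 IMPLIES 1) IMPLIES 0) AND 0) -> 0
  row 9 [1001]: (((1 IMPLIES 1) IMPLIES 1) AND 0) -> 0
  row 10 [1010]: (((0 IMPLIES 1) IMPLIES 0) AND 1) -> 0
  row 11 [1011]: (((1 IMPLIES 1) IMPLIES 1) AND 1) -> 1
  row 12 [1100]: (((0 IMPLIES 1) IMPLIES 0) AND 0) -> 0
  row 13 [1101]: (((1 IMPLIES 1) IMPLIES 1) AND 0) -> 0
  row 14 [1110]: (((0 IMPLIES 1) IMPLIES 0) AND 1) -> 0
  row 15 [1111]: (((1 IMPLIES 1) IMPLIES 1) AND 1) -> 1
Full result column, 4 rows per line (P1,P2 fixed per line; P3,P4 runs 00..11 left to right):
  rows 0-3 [P1,P2=00]: 0001  = hex 1
  rows 4-7 [P1,P2=01]: 0001  = hex 1
  rows 8-11 [P1,P2=10]: 0001  = hex 1
  rows 12-15 [P1,P2=11]: 0001  = hex 1
Output column (row 0 .. row 15) = 0001000100010001
Output column grouped in 4s = 0001 0001 0001 0001 = 0x1111
Convert to decimal digit by digit (value = value*16 + digit):
  1 -> 1
  1*16 + 1 = 17
  17*16 + 1 = 273
  273*16 + 1 = 4369
Decimal = 4369

4369


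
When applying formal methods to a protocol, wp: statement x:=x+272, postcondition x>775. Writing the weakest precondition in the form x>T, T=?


Formula: wp(x:=E, P) = P[E/x] (substitute E for x in postcondition)
Step 1: Postcondition: x>775
Step 2: Substitute x+272 for x: x+272>775
Step 3: Solve for x: x > 775-272 = 503

503


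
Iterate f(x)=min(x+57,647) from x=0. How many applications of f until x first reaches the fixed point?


Step 1: x=0, cap=647, increment=57
Step 2: x grows by 57 each step until capped at 647; fixed point is x=647
Step 3: iterations = ceil(647/57) = 12

12


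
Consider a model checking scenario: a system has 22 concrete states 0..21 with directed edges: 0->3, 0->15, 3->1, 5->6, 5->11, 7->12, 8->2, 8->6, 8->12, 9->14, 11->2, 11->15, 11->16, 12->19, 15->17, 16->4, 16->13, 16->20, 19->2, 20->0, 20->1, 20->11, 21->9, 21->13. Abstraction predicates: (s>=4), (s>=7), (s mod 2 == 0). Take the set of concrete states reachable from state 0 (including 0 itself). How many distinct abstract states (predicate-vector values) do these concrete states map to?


BFS from 0:
Concrete reachable: {0, 1, 3, 15, 17}
Abstract via predicates (s>=4), (s>=7), (s mod 2 == 0):
  (0,0,0) <- {1, 3}
  (0,0,1) <- {0}
  (1,1,0) <- {15, 17}
Distinct abstract states = 3

3


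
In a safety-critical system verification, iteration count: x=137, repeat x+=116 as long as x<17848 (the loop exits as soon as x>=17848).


Step 1: x goes from 137 toward 17848 by 116; the body runs while x<17848, so iterations = ceil((bound-start)/step)
Step 2: Distance=17711
Step 3: ceil(17711/116)=153

153


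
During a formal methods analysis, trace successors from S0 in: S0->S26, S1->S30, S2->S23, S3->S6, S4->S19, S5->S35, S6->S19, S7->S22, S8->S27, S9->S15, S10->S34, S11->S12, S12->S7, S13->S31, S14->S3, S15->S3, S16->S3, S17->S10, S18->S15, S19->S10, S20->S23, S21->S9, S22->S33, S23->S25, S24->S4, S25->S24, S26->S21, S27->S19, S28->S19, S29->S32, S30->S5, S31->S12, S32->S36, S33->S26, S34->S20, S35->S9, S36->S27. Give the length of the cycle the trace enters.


Trace from S0 until a state repeats:
  S0 -> S26 -> S21 -> S9 -> S15 -> S3 -> S6 -> S19 -> S10 -> S34 -> S20 -> S23 -> S25 -> S24 -> S4 -> S19
S19 first seen at step 7, revisited at step 15.
Cycle length = 15 - 7 = 8

8


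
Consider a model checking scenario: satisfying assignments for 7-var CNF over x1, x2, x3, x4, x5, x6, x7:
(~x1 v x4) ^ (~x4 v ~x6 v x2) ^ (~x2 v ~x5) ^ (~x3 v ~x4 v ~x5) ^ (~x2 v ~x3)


CNF with 5 clauses over 7 vars (128 assignments).
An assignment satisfies CNF iff every clause has >=1 true literal.
Check each row (bits = x1,x2,x3,x4,x5,x6,x7; clause T/F shown):
  row 0 [0000000]: clauses=TTTTT -> 1
  row 1 [0000001]: clauses=TTTTT -> 1
  row 2 [0000010]: clauses=TTTTT -> 1
  row 3 [0000011]: clauses=TTTTT -> 1
  row 4 [0000100]: clauses=TTTTT -> 1
  (every remaining row is evaluated the same way; all 128 results are listed next)
Full result column, 8 rows per line (x1,x2,x3,x4 fixed per line; x5,x6,x7 runs 000..111 left to right):
  rows 0-7 [x1,x2,x3,x4=0000]: 11111111  (ones: 8)
  rows 8-15 [x1,x2,x3,x4=0001]: 11001100  (ones: 4)
  rows 16-23 [x1,x2,x3,x4=0010]: 11111111  (ones: 8)
  rows 24-31 [x1,x2,x3,x4=0011]: 11000000  (ones: 2)
  rows 32-39 [x1,x2,x3,x4=0100]: 11110000  (ones: 4)
  rows 40-47 [x1,x2,x3,x4=0101]: 11110000  (ones: 4)
  rows 48-55 [x1,x2,x3,x4=0110]: 00000000  (ones: 0)
  rows 56-63 [x1,x2,x3,x4=0111]: 00000000  (ones: 0)
  rows 64-71 [x1,x2,x3,x4=1000]: 00000000  (ones: 0)
  rows 72-79 [x1,x2,x3,x4=1001]: 11001100  (ones: 4)
  rows 80-87 [x1,x2,x3,x4=1010]: 00000000  (ones: 0)
  rows 88-95 [x1,x2,x3,x4=1011]: 11000000  (ones: 2)
  rows 96-103 [x1,x2,x3,x4=1100]: 00000000  (ones: 0)
  rows 104-111 [x1,x2,x3,x4=1101]: 11110000  (ones: 4)
  rows 112-119 [x1,x2,x3,x4=1110]: 00000000  (ones: 0)
  rows 120-127 [x1,x2,x3,x4=1111]: 00000000  (ones: 0)
Satisfying assignments = 8+4+8+2+4+4+0+0+0+4+0+2+0+4+0+0 = 40

40


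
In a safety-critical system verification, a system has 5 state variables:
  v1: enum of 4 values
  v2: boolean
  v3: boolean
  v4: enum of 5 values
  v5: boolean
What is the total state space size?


State space = product of domain sizes of all variables.
Domain sizes:
  v1 (enum of 4 values): 4
  v2 (boolean): 2
  v3 (boolean): 2
  v4 (enum of 5 values): 5
  v5 (boolean): 2
Product = 4 * 2 * 2 * 5 * 2 = 160

160


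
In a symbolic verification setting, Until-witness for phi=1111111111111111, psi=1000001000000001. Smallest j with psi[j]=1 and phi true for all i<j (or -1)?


(phi U psi) at 0: need smallest j with psi[j]=1 and phi[i]=1 for all i in [0,j).
Scan from step 0:
  step 0: psi=1 and phi held for [0,0) -> witness found
Witness step = 0

0


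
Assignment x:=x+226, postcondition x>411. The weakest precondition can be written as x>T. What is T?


Formula: wp(x:=E, P) = P[E/x] (substitute E for x in postcondition)
Step 1: Postcondition: x>411
Step 2: Substitute x+226 for x: x+226>411
Step 3: Solve for x: x > 411-226 = 185

185


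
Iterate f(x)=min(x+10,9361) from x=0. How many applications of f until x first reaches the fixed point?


Step 1: x=0, cap=9361, increment=10
Step 2: x grows by 10 each step until capped at 9361; fixed point is x=9361
Step 3: iterations = ceil(9361/10) = 937

937


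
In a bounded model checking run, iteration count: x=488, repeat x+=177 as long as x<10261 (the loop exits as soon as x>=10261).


Step 1: x goes from 488 toward 10261 by 177; the body runs while x<10261, so iterations = ceil((bound-start)/step)
Step 2: Distance=9773
Step 3: ceil(9773/177)=56

56


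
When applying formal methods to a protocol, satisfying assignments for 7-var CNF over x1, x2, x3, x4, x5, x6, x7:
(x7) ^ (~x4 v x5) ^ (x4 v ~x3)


CNF with 3 clauses over 7 vars (128 assignments).
An assignment satisfies CNF iff every clause has >=1 true literal.
Check each row (bits = x1,x2,x3,x4,x5,x6,x7; clause T/F shown):
  row 0 [0000000]: clauses=FTT -> 0
  row 1 [0000001]: clauses=TTT -> 1
  row 2 [0000010]: clauses=FTT -> 0
  row 3 [0000011]: clauses=TTT -> 1
  row 4 [0000100]: clauses=FTT -> 0
  (every remaining row is evaluated the same way; all 128 results are listed next)
Full result column, 8 rows per line (x1,x2,x3,x4 fixed per line; x5,x6,x7 runs 000..111 left to right):
  rows 0-7 [x1,x2,x3,x4=0000]: 01010101  (ones: 4)
  rows 8-15 [x1,x2,x3,x4=0001]: 00000101  (ones: 2)
  rows 16-23 [x1,x2,x3,x4=0010]: 00000000  (ones: 0)
  rows 24-31 [x1,x2,x3,x4=0011]: 00000101  (ones: 2)
  rows 32-39 [x1,x2,x3,x4=0100]: 01010101  (ones: 4)
  rows 40-47 [x1,x2,x3,x4=0101]: 00000101  (ones: 2)
  rows 48-55 [x1,x2,x3,x4=0110]: 00000000  (ones: 0)
  rows 56-63 [x1,x2,x3,x4=0111]: 00000101  (ones: 2)
  rows 64-71 [x1,x2,x3,x4=1000]: 01010101  (ones: 4)
  rows 72-79 [x1,x2,x3,x4=1001]: 00000101  (ones: 2)
  rows 80-87 [x1,x2,x3,x4=1010]: 00000000  (ones: 0)
  rows 88-95 [x1,x2,x3,x4=1011]: 00000101  (ones: 2)
  rows 96-103 [x1,x2,x3,x4=1100]: 01010101  (ones: 4)
  rows 104-111 [x1,x2,x3,x4=1101]: 00000101  (ones: 2)
  rows 112-119 [x1,x2,x3,x4=1110]: 00000000  (ones: 0)
  rows 120-127 [x1,x2,x3,x4=1111]: 00000101  (ones: 2)
Satisfying assignments = 4+2+0+2+4+2+0+2+4+2+0+2+4+2+0+2 = 32

32


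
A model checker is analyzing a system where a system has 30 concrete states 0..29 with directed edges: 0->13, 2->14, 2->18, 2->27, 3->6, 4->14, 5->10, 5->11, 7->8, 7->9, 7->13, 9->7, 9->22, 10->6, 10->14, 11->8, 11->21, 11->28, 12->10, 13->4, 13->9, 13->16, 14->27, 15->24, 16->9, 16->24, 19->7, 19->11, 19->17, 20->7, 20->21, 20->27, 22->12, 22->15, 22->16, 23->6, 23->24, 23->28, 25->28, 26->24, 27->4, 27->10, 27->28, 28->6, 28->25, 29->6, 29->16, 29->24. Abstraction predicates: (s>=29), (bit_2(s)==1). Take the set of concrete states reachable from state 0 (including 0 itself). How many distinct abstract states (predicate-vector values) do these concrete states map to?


BFS from 0:
Concrete reachable: {0, 4, 6, 7, 8, 9, 10, 12, 13, 14, 15, 16, 22, 24, 25, 27, 28}
Abstract via predicates (s>=29), (bit_2(s)==1):
  (0,0) <- {0, 8, 9, 10, 16, 24, 25, 27}
  (0,1) <- {4, 6, 7, 12, 13, 14, 15, 22, 28}
Distinct abstract states = 2

2


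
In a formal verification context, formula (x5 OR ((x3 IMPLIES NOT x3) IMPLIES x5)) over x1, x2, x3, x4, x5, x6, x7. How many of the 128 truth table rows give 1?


Formula: (x5 OR ((x3 IMPLIES NOT x3) IMPLIES x5)) over 7 vars (128 rows)
Evaluate each row (x1, x2, x3, x4, x5, x6, x7 as bits, MSB first):
  row 0 [0000000]: (0 OR ((0 IMPLIES NOT 0) IMPLIES 0)) -> 0
  row 1 [0000001]: (0 OR ((0 IMPLIES NOT 0) IMPLIES 0)) -> 0
  row 2 [0000010]: (0 OR ((0 IMPLIES NOT 0) IMPLIES 0)) -> 0
  row 3 [0000011]: (0 OR ((0 IMPLIES NOT 0) IMPLIES 0)) -> 0
  row 4 [0000100]: (1 OR ((0 IMPLIES NOT 0) IMPLIES 1)) -> 1
  (every remaining row is evaluated the same way; all 128 results are listed next)
Full result column, 8 rows per line (x1,x2,x3,x4 fixed per line; x5,x6,x7 runs 000..111 left to right):
  rows 0-7 [x1,x2,x3,x4=0000]: 00001111  (ones: 4)
  rows 8-15 [x1,x2,x3,x4=0001]: 00001111  (ones: 4)
  rows 16-23 [x1,x2,x3,x4=0010]: 11111111  (ones: 8)
  rows 24-31 [x1,x2,x3,x4=0011]: 11111111  (ones: 8)
  rows 32-39 [x1,x2,x3,x4=0100]: 00001111  (ones: 4)
  rows 40-47 [x1,x2,x3,x4=0101]: 00001111  (ones: 4)
  rows 48-55 [x1,x2,x3,x4=0110]: 11111111  (ones: 8)
  rows 56-63 [x1,x2,x3,x4=0111]: 11111111  (ones: 8)
  rows 64-71 [x1,x2,x3,x4=1000]: 00001111  (ones: 4)
  rows 72-79 [x1,x2,x3,x4=1001]: 00001111  (ones: 4)
  rows 80-87 [x1,x2,x3,x4=1010]: 11111111  (ones: 8)
  rows 88-95 [x1,x2,x3,x4=1011]: 11111111  (ones: 8)
  rows 96-103 [x1,x2,x3,x4=1100]: 00001111  (ones: 4)
  rows 104-111 [x1,x2,x3,x4=1101]: 00001111  (ones: 4)
  rows 112-119 [x1,x2,x3,x4=1110]: 11111111  (ones: 8)
  rows 120-127 [x1,x2,x3,x4=1111]: 11111111  (ones: 8)
Count of 1-rows = 4+4+8+8+4+4+8+8+4+4+8+8+4+4+8+8 = 96

96


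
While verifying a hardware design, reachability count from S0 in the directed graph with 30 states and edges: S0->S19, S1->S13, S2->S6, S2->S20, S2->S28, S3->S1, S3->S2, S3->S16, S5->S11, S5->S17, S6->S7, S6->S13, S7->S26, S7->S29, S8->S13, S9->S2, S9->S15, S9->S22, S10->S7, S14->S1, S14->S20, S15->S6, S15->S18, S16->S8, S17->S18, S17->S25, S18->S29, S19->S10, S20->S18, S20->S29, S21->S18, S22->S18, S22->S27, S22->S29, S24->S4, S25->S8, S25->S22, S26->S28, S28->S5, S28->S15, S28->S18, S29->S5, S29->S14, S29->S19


BFS from S0:
  layer 0: {S0}
  layer 1: {S19}
  layer 2: {S10}
  layer 3: {S7}
  layer 4: {S26, S29}
  layer 5: {S5, S14, S28}
  layer 6: {S1, S11, S15, S17, S18, S20}
  layer 7: {S6, S13, S25}
  layer 8: {S8, S22}
  layer 9: {S27}
Reachable set: {S0, S1, S5, S6, S7, S8, S10, S11, S13, S14, S15, S17, S18, S19, S20, S22, S25, S26, S27, S28, S29}
Count = 21

21


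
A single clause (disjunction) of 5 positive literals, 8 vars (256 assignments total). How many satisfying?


Step 1: Total=2^8=256
Step 2: Unsat when all 5 false: 2^3=8
Step 3: Sat=256-8=248

248


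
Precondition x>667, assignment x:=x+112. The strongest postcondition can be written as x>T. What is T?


Formula: sp(P, x:=E) = exists old_x. (x = E[old_x/x]) AND P[old_x/x] (old_x is the value of x before the assignment; eliminate old_x by solving x = E[old_x/x] for old_x)
Step 1: Precondition P: x>667, i.e. old_x > 667
Step 2: Assignment gives x = old_x + 112, so old_x = x - 112
Step 3: Substitute into P: x - 112 > 667
Step 4: Simplify: x > 667+112 = 779

779
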